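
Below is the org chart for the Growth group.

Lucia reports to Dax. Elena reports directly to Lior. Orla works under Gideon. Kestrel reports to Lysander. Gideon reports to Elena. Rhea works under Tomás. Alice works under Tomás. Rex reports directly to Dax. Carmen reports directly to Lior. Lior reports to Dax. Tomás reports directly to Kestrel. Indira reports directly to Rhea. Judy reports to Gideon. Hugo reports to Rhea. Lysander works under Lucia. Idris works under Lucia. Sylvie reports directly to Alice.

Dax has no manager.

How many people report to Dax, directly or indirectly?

17

Dax directly manages Lucia, Lior, Rex. Under Lucia: Idris, Lysander, Kestrel, Tomás, Alice, Sylvie, Rhea, Indira, Hugo (9). Under Lior: Carmen, Elena, Gideon, Judy, Orla (5). Rex has no reports. So Dax's organization is 3 direct reports plus everyone under them: 10 + 6 + 1 = 17.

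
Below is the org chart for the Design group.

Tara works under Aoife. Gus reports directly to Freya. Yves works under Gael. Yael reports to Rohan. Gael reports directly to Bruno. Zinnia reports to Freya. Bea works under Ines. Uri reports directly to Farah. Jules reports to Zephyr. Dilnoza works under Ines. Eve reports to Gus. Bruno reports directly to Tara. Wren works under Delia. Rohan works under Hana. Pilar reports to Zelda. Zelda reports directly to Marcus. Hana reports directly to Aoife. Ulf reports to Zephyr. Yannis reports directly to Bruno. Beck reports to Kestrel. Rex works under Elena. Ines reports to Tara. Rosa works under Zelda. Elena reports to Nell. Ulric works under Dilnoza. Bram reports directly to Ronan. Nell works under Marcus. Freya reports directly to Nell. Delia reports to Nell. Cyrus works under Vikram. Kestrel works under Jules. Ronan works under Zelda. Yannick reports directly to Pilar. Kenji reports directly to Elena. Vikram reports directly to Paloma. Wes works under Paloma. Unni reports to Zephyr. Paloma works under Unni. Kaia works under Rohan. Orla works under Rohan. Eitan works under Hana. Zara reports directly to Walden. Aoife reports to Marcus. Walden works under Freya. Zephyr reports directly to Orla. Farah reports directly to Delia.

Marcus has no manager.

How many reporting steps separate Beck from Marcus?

8

Chain from Beck up to Marcus: Beck → Kestrel → Jules → Zephyr → Orla → Rohan → Hana → Aoife → Marcus. That is 8 steps up, so Beck is 8 levels below Marcus.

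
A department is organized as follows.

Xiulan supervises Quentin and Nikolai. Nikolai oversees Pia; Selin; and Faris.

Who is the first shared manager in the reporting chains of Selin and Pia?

Selin's chain of managers is Nikolai, Xiulan. Pia's chain of managers is Nikolai, Xiulan. The first manager that appears in both chains is Nikolai.

Nikolai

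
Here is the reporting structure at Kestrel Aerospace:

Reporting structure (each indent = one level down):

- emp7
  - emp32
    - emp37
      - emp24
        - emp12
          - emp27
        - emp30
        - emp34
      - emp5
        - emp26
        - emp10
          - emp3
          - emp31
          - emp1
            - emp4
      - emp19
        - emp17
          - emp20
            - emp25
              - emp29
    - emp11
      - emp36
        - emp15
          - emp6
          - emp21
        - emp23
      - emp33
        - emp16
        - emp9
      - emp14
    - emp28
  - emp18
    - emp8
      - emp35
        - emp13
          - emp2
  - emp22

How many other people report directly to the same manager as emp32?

2

emp32 reports to emp7. emp7's other direct reports are emp18, emp22 — 2 peers.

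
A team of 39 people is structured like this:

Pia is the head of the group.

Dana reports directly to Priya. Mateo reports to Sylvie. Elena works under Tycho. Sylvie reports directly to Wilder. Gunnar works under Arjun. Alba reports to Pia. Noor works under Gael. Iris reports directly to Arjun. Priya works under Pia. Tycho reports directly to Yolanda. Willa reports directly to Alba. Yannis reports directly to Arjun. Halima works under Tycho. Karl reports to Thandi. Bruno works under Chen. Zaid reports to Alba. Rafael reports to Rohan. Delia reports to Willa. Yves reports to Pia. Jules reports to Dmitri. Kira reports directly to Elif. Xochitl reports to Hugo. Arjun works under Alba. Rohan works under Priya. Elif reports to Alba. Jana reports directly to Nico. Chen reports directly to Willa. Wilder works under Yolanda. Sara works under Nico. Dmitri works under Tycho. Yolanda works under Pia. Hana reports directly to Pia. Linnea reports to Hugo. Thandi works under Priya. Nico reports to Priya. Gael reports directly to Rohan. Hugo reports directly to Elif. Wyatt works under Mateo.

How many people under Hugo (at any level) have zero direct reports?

The people in Hugo's organization with no one reporting to them are Xochitl, Linnea. That is 2.

2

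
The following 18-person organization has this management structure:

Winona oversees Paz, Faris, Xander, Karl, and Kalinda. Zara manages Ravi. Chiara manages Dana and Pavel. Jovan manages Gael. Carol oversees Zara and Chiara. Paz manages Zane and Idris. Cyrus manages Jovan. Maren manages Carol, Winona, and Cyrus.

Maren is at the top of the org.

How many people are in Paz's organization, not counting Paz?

Paz directly manages Zane, Idris. Zane has no reports. Idris has no reports. So Paz's organization is 2 direct reports plus everyone under them: 1 + 1 = 2.

2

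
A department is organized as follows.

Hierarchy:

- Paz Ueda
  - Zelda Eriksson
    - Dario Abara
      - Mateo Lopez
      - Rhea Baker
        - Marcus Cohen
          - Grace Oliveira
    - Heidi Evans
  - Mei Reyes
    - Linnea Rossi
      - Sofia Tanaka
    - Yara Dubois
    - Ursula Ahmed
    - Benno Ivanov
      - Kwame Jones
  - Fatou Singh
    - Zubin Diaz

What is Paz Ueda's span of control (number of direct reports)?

Paz Ueda directly manages Zelda Eriksson, Mei Reyes, Fatou Singh. That is 3 direct reports.

3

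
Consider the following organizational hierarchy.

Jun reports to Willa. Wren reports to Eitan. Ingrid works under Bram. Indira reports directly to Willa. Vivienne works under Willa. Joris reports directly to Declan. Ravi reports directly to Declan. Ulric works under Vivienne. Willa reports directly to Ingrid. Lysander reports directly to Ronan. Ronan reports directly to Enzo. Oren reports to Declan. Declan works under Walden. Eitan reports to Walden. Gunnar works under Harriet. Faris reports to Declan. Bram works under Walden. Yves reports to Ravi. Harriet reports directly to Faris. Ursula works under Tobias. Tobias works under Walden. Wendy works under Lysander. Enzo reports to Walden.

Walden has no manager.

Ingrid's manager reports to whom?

Ingrid reports to Bram, and Bram reports to Walden. So Ingrid's skip-level manager is Walden.

Walden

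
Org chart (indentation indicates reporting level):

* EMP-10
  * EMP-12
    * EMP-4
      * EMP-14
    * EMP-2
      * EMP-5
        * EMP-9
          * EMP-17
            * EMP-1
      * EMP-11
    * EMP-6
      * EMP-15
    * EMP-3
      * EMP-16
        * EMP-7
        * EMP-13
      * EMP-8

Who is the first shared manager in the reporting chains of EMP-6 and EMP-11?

EMP-6's chain of managers is EMP-12, EMP-10. EMP-11's chain of managers is EMP-2, EMP-12, EMP-10. The first manager that appears in both chains is EMP-12.

EMP-12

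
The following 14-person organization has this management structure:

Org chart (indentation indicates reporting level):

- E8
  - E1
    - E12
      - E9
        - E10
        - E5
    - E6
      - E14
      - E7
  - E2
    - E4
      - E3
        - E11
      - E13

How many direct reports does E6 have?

E6 directly manages E14, E7. That is 2 direct reports.

2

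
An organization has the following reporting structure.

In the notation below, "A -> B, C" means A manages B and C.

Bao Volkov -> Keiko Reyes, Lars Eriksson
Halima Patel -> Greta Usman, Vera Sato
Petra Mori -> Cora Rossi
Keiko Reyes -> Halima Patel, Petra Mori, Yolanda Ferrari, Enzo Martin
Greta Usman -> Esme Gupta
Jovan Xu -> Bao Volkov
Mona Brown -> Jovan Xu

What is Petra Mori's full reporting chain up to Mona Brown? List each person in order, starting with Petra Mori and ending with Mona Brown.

Petra Mori reports to Keiko Reyes. Keiko Reyes reports to Bao Volkov. Bao Volkov reports to Jovan Xu. Jovan Xu reports to Mona Brown. Mona Brown is at the top.

Petra Mori -> Keiko Reyes -> Bao Volkov -> Jovan Xu -> Mona Brown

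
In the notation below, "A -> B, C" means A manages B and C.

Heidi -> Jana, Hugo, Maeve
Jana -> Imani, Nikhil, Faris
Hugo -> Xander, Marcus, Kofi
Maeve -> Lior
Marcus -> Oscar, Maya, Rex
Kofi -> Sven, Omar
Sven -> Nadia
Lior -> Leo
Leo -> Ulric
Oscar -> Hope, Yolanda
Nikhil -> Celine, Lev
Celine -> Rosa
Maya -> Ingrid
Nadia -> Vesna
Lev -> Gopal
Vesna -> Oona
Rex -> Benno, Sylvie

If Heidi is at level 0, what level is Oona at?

6

Chain from Oona up to Heidi: Oona → Vesna → Nadia → Sven → Kofi → Hugo → Heidi. That is 6 steps up, so Oona is 6 levels below Heidi.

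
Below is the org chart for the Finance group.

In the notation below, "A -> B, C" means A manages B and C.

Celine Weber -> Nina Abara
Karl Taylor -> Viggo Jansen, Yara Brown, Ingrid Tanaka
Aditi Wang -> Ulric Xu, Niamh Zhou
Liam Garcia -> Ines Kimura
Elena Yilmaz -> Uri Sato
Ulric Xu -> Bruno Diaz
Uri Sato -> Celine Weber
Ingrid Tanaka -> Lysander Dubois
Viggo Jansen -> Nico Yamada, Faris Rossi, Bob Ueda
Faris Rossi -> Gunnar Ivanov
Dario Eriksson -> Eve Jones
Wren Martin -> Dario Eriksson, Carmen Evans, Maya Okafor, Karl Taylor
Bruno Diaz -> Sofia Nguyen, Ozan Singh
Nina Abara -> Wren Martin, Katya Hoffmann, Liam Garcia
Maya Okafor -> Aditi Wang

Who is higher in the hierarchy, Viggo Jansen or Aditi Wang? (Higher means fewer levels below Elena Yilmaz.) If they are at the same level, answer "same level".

Both Viggo Jansen and Aditi Wang are 6 levels below Elena Yilmaz.

same level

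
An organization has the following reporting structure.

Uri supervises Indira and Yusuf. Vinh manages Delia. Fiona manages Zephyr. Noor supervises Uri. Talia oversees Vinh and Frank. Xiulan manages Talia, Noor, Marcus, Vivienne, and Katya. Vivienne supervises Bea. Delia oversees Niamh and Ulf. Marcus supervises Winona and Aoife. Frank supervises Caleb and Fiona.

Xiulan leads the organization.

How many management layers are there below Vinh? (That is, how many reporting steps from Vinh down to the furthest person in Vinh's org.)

2

The longest chain under Vinh runs Vinh → Delia → Ulf, which is 2 levels below Vinh.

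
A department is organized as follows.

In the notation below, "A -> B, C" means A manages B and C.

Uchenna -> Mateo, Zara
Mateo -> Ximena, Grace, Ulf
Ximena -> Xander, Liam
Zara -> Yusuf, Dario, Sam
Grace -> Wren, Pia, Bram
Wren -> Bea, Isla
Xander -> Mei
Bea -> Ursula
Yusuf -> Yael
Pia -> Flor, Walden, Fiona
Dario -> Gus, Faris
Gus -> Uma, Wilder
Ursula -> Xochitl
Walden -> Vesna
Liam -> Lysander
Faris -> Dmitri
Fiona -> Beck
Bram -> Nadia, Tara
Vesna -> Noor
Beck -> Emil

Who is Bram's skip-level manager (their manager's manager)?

Mateo

Bram reports to Grace, and Grace reports to Mateo. So Bram's skip-level manager is Mateo.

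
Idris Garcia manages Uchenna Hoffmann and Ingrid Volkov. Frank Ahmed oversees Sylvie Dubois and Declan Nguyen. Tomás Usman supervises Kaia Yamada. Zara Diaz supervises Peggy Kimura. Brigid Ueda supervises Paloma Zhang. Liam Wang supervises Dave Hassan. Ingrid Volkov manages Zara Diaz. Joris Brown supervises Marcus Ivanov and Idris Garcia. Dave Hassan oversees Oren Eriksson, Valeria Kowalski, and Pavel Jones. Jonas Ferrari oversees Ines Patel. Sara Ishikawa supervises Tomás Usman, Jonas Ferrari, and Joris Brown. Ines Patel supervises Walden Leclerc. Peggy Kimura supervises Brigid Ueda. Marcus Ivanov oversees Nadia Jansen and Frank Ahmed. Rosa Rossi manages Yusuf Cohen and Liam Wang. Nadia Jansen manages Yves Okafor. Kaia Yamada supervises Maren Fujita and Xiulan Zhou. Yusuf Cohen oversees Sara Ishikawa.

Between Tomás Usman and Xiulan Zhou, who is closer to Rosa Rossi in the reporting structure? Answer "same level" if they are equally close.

Tomás Usman

Tomás Usman is 3 levels below Rosa Rossi; Xiulan Zhou is 5. Tomás Usman is higher.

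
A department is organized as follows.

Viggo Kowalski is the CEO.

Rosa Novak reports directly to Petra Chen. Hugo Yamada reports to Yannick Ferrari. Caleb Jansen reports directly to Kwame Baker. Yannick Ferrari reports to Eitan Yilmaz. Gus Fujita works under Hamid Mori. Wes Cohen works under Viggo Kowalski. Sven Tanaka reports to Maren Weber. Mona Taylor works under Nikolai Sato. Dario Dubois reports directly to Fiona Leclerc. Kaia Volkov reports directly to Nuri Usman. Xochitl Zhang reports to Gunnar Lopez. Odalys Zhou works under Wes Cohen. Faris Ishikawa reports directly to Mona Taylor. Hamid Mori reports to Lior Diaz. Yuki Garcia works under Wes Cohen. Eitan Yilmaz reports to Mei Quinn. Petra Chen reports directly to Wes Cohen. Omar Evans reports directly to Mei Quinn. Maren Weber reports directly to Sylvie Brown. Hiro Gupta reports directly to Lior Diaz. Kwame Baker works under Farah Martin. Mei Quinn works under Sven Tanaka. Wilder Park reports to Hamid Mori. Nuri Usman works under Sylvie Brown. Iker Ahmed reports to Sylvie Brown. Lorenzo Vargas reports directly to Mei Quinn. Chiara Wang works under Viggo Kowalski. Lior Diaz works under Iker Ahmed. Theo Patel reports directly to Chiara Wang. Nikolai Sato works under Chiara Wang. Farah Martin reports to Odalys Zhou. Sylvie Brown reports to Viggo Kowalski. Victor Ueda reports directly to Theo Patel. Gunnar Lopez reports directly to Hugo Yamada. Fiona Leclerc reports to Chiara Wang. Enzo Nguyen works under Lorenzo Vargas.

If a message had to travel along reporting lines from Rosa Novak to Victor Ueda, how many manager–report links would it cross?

Rosa Novak is 3 levels below Viggo Kowalski, and Victor Ueda is 3 levels below Viggo Kowalski (their lowest common manager). The shortest path runs up from Rosa Novak to Viggo Kowalski and back down to Victor Ueda: 3 + 3 = 6 links.

6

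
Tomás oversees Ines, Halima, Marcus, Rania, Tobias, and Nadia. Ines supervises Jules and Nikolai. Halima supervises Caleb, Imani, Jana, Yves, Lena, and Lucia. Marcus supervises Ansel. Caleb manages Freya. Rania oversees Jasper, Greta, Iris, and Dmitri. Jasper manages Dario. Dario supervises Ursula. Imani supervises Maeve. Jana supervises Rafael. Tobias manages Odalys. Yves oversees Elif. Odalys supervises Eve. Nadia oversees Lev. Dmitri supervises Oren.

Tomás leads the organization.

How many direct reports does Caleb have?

1

Caleb directly manages Freya. That is 1 direct report.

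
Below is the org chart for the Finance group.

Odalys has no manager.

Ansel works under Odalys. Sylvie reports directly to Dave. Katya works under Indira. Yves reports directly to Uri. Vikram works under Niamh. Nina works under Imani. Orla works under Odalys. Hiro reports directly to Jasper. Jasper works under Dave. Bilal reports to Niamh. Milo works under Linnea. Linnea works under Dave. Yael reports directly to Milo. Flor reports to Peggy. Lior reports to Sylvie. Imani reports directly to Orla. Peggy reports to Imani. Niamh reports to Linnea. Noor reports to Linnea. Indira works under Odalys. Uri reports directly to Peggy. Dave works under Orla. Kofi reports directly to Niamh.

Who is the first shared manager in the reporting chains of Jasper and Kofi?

Dave

Jasper's chain of managers is Dave, Orla, Odalys. Kofi's chain of managers is Niamh, Linnea, Dave, Orla, Odalys. The first manager that appears in both chains is Dave.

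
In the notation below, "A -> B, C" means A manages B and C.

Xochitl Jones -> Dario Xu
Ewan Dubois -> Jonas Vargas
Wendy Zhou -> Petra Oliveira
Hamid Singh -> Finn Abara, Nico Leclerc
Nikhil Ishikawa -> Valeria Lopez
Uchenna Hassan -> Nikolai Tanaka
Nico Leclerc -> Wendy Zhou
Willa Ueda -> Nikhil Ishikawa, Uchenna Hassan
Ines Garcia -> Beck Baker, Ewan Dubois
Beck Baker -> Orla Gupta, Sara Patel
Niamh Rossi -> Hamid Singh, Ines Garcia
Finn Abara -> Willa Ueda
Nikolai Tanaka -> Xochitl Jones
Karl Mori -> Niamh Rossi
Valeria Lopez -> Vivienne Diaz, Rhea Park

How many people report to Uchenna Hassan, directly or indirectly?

Uchenna Hassan directly manages Nikolai Tanaka. Under Nikolai Tanaka: Xochitl Jones, Dario Xu (2). That's 3 in total.

3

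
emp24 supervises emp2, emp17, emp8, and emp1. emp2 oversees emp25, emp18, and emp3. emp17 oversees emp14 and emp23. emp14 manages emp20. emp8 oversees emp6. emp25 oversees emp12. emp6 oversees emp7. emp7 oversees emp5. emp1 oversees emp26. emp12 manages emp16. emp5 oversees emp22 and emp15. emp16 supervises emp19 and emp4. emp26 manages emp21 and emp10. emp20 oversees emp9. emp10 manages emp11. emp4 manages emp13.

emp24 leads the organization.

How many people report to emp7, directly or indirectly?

emp7 directly manages emp5. Under emp5: emp15, emp22 (2). That's 3 in total.

3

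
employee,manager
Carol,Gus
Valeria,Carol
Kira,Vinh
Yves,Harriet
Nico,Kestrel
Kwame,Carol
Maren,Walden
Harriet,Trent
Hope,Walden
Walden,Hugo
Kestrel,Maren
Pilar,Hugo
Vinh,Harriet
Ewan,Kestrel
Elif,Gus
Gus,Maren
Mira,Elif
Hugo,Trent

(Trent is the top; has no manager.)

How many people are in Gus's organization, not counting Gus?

5

Gus directly manages Carol, Elif. Under Carol: Kwame, Valeria (2). Under Elif: Mira (1). So Gus's organization is 2 direct reports plus everyone under them: 3 + 2 = 5.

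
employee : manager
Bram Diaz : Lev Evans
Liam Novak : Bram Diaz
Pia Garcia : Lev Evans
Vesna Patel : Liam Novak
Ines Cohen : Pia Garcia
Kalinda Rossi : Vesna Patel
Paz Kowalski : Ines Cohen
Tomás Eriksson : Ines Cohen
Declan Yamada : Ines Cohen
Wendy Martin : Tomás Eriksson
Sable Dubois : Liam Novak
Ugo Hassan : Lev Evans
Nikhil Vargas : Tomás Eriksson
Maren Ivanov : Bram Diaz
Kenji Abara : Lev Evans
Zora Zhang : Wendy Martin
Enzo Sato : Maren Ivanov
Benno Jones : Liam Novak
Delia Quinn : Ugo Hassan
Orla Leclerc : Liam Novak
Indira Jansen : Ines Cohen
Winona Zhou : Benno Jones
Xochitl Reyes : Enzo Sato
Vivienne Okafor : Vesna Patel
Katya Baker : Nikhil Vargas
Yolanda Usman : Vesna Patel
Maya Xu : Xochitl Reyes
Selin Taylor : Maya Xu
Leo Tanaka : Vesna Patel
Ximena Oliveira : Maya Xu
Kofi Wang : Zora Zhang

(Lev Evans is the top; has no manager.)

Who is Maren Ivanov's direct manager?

Maren Ivanov reports directly to Bram Diaz.

Bram Diaz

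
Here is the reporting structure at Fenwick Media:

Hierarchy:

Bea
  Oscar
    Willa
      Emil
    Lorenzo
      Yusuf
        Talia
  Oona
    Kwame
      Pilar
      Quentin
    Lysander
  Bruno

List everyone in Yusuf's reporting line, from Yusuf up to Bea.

Yusuf -> Lorenzo -> Oscar -> Bea

Yusuf reports to Lorenzo. Lorenzo reports to Oscar. Oscar reports to Bea. Bea is at the top.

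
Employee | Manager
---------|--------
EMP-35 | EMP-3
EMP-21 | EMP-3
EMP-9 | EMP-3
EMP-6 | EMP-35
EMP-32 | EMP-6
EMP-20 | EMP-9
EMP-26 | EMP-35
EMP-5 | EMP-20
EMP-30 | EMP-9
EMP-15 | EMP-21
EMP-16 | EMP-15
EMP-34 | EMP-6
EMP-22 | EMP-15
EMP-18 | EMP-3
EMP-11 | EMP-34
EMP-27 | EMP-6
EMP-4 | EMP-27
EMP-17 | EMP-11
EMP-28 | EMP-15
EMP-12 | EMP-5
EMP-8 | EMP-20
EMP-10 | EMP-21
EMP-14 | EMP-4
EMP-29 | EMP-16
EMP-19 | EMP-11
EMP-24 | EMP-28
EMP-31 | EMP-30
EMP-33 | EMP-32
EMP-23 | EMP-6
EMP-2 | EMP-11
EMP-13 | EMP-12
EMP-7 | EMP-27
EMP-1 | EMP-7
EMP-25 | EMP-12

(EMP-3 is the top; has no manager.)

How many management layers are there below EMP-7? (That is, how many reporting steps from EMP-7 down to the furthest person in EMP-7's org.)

The longest chain under EMP-7 runs EMP-7 → EMP-1, which is 1 level below EMP-7.

1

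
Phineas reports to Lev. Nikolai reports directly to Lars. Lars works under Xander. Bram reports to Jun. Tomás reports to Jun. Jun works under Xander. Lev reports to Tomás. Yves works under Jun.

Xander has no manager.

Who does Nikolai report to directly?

Nikolai reports directly to Lars.

Lars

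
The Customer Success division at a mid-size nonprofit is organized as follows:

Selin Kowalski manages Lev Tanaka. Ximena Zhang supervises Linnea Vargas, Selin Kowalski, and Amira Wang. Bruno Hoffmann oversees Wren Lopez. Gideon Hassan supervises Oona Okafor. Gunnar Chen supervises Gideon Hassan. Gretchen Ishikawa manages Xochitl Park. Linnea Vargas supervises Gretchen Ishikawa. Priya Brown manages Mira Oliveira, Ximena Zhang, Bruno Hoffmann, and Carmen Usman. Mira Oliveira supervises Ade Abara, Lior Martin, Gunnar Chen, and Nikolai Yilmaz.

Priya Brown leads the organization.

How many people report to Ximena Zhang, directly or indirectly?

Ximena Zhang directly manages Linnea Vargas, Selin Kowalski, Amira Wang. Under Linnea Vargas: Gretchen Ishikawa, Xochitl Park (2). Under Selin Kowalski: Lev Tanaka (1). Amira Wang has no reports. So Ximena Zhang's organization is 3 direct reports plus everyone under them: 3 + 2 + 1 = 6.

6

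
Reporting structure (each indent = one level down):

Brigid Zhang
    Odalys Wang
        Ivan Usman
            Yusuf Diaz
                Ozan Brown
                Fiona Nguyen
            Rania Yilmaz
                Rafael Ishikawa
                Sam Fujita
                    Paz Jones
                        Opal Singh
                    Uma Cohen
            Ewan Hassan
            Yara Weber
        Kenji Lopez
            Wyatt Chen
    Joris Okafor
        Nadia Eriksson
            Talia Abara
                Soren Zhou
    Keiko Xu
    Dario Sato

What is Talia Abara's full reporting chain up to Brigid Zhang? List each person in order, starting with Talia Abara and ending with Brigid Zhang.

Talia Abara -> Nadia Eriksson -> Joris Okafor -> Brigid Zhang

Talia Abara reports to Nadia Eriksson. Nadia Eriksson reports to Joris Okafor. Joris Okafor reports to Brigid Zhang. Brigid Zhang is at the top.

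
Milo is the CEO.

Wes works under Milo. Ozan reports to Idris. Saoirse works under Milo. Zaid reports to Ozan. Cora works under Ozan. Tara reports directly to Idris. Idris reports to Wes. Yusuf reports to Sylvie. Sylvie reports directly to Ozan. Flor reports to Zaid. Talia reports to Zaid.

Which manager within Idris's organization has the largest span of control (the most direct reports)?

Direct-report counts within Idris's organization: Idris has 2; Ozan has 3; Zaid has 2; Sylvie has 1. The largest is 3, held by Ozan.

Ozan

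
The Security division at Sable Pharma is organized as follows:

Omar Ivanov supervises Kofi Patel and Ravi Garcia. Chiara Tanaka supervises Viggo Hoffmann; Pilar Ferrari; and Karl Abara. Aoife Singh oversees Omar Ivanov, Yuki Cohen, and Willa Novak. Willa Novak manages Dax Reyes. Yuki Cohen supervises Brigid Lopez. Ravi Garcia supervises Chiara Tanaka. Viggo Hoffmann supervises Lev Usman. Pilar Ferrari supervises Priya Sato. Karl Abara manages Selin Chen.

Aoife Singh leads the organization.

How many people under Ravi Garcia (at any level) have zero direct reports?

3

The people in Ravi Garcia's organization with no one reporting to them are Priya Sato, Selin Chen, Lev Usman. That is 3.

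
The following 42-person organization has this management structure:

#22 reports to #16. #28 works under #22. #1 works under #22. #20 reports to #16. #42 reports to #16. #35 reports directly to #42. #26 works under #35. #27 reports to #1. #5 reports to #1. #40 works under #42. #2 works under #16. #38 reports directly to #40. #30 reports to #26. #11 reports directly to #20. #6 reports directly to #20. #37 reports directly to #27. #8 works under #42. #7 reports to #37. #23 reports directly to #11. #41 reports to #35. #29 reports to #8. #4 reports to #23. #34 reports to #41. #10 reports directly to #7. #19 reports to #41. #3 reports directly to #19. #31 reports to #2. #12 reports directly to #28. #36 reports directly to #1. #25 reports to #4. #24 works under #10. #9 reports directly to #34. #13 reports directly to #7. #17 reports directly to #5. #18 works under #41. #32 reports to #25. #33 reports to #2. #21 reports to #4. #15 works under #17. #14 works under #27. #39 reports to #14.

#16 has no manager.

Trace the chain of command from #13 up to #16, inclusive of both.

#13 -> #7 -> #37 -> #27 -> #1 -> #22 -> #16

#13 reports to #7. #7 reports to #37. #37 reports to #27. #27 reports to #1. #1 reports to #22. #22 reports to #16. #16 is at the top.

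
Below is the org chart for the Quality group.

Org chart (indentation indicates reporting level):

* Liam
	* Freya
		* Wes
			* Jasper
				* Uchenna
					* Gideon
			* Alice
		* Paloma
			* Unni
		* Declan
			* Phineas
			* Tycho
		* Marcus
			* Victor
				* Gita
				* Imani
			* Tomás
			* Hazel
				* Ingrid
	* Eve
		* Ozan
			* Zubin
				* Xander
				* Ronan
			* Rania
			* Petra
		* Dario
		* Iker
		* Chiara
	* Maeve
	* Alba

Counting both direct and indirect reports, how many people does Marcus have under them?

Marcus directly manages Victor, Tomás, Hazel. Under Victor: Imani, Gita (2). Tomás has no reports. Under Hazel: Ingrid (1). So Marcus's organization is 3 direct reports plus everyone under them: 3 + 1 + 2 = 6.

6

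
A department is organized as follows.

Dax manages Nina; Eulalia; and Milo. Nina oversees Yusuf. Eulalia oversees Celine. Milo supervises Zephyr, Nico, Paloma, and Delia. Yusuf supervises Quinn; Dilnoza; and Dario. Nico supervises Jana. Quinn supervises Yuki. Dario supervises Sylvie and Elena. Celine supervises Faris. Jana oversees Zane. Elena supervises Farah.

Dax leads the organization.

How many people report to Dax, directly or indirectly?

Dax directly manages Nina, Eulalia, Milo. Under Nina: Yusuf, Dario, Elena, Farah, Sylvie, Dilnoza, Quinn, Yuki (8). Under Eulalia: Celine, Faris (2). Under Milo: Delia, Paloma, Nico, Jana, Zane, Zephyr (6). So Dax's organization is 3 direct reports plus everyone under them: 9 + 3 + 7 = 19.

19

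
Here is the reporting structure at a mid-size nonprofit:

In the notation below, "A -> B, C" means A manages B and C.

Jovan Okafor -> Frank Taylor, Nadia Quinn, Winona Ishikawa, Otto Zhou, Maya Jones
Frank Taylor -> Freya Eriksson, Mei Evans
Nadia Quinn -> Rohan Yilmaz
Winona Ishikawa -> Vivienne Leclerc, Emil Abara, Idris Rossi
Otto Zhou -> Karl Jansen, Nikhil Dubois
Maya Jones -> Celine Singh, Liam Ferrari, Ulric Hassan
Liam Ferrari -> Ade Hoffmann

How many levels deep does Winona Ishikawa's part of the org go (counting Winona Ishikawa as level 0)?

The longest chain under Winona Ishikawa runs Winona Ishikawa → Idris Rossi, which is 1 level below Winona Ishikawa.

1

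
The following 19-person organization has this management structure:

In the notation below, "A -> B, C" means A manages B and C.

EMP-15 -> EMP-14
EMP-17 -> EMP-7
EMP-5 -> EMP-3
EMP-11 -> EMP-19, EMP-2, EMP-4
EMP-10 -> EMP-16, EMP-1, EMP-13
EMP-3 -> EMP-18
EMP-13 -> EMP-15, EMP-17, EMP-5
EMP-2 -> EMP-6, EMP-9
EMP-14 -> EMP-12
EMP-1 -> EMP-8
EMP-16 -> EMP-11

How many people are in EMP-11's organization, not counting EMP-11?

5

EMP-11 directly manages EMP-19, EMP-2, EMP-4. EMP-19 has no reports. Under EMP-2: EMP-9, EMP-6 (2). EMP-4 has no reports. So EMP-11's organization is 3 direct reports plus everyone under them: 1 + 3 + 1 = 5.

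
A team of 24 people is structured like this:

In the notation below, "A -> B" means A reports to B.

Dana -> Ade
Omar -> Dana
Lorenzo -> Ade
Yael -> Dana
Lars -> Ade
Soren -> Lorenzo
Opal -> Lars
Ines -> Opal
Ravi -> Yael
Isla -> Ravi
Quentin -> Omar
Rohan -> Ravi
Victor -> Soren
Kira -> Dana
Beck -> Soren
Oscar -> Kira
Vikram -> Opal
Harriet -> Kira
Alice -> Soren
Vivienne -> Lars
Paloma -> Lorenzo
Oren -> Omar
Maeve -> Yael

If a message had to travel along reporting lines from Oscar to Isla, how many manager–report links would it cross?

Oscar is 2 levels below Dana, and Isla is 3 levels below Dana (their lowest common manager). The shortest path runs up from Oscar to Dana and back down to Isla: 2 + 3 = 5 links.

5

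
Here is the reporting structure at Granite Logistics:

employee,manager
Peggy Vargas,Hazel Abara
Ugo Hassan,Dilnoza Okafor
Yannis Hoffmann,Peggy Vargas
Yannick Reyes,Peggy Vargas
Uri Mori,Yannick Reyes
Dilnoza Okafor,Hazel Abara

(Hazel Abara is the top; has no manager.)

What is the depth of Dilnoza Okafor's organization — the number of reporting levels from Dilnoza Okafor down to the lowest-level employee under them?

The longest chain under Dilnoza Okafor runs Dilnoza Okafor → Ugo Hassan, which is 1 level below Dilnoza Okafor.

1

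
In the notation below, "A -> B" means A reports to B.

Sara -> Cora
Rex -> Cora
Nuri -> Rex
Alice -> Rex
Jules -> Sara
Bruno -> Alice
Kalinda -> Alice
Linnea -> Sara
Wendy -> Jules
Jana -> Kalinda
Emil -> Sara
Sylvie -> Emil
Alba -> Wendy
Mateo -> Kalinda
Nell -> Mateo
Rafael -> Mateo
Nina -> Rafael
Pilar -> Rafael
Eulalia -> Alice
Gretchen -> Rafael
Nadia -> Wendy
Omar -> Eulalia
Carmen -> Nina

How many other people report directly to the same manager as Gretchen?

Gretchen reports to Rafael. Rafael's other direct reports are Nina, Pilar — 2 peers.

2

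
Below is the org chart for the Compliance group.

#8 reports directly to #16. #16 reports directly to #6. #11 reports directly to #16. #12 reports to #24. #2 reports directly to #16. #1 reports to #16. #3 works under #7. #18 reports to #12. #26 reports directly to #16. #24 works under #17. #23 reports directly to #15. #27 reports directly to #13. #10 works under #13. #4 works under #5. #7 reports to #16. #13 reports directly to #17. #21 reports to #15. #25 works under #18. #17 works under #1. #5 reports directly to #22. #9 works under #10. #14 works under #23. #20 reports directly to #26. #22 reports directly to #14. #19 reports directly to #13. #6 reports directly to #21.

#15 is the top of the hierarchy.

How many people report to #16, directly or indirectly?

#16 directly manages #1, #26, #7, #11, #8, #2. Under #1: #17, #13, #19, #27, #10, #9, #24, #12, #18, #25 (10). Under #26: #20 (1). Under #7: #3 (1). #11 has no reports. #8 has no reports. #2 has no reports. So #16's organization is 6 direct reports plus everyone under them: 11 + 2 + 2 + 1 + 1 + 1 = 18.

18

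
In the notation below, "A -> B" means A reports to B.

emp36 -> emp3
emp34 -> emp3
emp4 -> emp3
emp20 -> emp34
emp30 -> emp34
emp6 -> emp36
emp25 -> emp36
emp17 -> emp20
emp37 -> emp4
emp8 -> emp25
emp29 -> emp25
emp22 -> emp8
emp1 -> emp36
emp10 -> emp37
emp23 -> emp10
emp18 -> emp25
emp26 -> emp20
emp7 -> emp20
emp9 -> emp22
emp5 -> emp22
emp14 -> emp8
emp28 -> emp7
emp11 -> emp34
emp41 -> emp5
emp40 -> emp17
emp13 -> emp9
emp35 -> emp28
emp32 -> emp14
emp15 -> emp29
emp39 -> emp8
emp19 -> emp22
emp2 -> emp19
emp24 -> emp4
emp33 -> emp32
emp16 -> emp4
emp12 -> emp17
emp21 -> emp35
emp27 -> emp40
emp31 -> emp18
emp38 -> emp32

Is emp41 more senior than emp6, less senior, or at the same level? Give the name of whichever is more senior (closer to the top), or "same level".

emp6

emp41 is 6 levels below emp3; emp6 is 2. emp6 is higher.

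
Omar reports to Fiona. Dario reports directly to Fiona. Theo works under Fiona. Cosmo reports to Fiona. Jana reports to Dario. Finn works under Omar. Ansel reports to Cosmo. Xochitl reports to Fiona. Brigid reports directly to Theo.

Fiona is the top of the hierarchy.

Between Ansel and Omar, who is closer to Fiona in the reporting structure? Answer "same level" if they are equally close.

Ansel is 2 levels below Fiona; Omar is 1. Omar is higher.

Omar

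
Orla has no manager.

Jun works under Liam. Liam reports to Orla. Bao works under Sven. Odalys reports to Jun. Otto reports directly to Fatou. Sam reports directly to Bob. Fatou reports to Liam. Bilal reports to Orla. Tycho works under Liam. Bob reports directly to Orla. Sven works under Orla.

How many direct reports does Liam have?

Liam directly manages Fatou, Jun, Tycho. That is 3 direct reports.

3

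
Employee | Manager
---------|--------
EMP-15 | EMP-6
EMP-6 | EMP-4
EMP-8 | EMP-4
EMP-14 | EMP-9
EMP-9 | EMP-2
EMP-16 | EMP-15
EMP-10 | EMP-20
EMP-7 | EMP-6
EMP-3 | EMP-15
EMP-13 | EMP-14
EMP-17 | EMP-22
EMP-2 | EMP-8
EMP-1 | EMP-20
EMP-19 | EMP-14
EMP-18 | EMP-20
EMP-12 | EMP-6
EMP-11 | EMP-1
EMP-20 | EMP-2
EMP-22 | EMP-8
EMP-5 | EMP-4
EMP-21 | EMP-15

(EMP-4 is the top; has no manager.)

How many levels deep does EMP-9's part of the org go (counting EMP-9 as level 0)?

The longest chain under EMP-9 runs EMP-9 → EMP-14 → EMP-19, which is 2 levels below EMP-9.

2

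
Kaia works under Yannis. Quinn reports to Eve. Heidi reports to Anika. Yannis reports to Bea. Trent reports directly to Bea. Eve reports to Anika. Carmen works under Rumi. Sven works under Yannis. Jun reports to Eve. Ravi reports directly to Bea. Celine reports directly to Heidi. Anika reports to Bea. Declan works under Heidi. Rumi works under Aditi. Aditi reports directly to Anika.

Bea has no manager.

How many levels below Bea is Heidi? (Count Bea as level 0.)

Chain from Heidi up to Bea: Heidi → Anika → Bea. That is 2 steps up, so Heidi is 2 levels below Bea.

2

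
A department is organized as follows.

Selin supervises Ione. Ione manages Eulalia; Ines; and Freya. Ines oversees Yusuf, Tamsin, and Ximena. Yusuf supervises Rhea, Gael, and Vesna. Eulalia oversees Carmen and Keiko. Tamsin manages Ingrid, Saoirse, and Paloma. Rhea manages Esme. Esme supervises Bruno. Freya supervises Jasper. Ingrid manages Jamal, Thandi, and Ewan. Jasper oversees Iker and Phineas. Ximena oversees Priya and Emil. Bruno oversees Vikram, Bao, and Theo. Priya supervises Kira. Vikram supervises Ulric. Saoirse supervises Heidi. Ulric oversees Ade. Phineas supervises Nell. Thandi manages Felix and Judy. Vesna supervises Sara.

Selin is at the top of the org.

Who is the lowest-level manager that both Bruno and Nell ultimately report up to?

Bruno's chain of managers is Esme, Rhea, Yusuf, Ines, Ione, Selin. Nell's chain of managers is Phineas, Jasper, Freya, Ione, Selin. The first manager that appears in both chains is Ione.

Ione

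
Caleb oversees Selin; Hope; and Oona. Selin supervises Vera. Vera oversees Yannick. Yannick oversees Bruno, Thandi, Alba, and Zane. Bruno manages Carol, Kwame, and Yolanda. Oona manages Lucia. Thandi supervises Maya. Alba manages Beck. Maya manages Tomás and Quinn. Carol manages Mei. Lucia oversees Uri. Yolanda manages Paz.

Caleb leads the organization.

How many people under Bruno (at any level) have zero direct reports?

The people in Bruno's organization with no one reporting to them are Kwame, Paz, Mei. That is 3.

3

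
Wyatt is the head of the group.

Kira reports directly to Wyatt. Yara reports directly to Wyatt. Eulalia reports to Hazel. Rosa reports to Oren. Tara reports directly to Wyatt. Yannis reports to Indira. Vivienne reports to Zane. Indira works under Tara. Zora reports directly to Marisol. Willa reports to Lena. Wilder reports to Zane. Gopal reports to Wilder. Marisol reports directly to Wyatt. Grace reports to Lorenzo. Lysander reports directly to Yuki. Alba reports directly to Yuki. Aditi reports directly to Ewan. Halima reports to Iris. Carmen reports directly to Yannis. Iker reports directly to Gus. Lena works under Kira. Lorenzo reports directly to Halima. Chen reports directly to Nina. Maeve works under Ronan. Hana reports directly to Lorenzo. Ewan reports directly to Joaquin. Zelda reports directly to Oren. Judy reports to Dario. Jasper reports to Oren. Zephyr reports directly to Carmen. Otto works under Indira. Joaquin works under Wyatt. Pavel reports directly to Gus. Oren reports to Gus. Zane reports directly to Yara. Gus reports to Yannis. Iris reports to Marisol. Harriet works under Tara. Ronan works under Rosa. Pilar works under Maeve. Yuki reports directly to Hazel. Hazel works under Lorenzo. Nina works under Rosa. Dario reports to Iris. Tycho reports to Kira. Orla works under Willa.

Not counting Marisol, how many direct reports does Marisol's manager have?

4

Marisol reports to Wyatt. Wyatt's other direct reports are Tara, Yara, Kira, Joaquin — 4 peers.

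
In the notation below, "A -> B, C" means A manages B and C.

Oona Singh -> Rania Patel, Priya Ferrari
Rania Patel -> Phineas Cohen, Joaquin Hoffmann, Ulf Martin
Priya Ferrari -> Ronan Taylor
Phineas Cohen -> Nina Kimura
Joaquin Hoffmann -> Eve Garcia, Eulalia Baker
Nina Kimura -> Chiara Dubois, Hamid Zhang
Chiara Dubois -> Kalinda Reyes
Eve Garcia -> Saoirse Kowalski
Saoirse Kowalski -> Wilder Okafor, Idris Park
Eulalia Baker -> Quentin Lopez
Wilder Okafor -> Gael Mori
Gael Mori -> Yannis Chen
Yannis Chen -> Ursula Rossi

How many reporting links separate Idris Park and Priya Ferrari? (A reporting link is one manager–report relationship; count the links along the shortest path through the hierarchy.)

Idris Park is 5 levels below Oona Singh, and Priya Ferrari is 1 level below Oona Singh (their lowest common manager). The shortest path runs up from Idris Park to Oona Singh and back down to Priya Ferrari: 5 + 1 = 6 links.

6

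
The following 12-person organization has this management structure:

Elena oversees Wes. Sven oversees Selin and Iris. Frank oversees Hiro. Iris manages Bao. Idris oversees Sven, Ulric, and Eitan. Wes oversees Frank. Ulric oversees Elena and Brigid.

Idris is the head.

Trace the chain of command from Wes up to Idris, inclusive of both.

Wes -> Elena -> Ulric -> Idris

Wes reports to Elena. Elena reports to Ulric. Ulric reports to Idris. Idris is at the top.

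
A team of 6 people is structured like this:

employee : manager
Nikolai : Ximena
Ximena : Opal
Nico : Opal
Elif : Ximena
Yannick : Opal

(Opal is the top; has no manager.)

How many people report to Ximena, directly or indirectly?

2

Ximena directly manages Elif, Nikolai. Elif has no reports. Nikolai has no reports. So Ximena's organization is 2 direct reports plus everyone under them: 1 + 1 = 2.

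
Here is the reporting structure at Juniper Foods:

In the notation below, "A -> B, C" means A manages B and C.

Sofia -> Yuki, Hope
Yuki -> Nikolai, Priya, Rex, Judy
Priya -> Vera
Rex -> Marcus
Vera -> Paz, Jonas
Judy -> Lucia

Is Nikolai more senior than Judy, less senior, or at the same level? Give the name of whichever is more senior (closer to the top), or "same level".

Both Nikolai and Judy are 2 levels below Sofia.

same level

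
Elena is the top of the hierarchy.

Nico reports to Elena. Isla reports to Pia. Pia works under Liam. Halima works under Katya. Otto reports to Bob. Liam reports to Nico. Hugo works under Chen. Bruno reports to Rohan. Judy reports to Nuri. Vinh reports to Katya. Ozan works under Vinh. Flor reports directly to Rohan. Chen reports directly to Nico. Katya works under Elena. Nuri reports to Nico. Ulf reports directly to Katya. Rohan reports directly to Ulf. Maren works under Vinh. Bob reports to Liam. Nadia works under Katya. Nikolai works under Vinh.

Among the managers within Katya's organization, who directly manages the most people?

Katya

Direct-report counts within Katya's organization: Katya has 4; Vinh has 3; Ulf has 1; Rohan has 2. The largest is 4, held by Katya.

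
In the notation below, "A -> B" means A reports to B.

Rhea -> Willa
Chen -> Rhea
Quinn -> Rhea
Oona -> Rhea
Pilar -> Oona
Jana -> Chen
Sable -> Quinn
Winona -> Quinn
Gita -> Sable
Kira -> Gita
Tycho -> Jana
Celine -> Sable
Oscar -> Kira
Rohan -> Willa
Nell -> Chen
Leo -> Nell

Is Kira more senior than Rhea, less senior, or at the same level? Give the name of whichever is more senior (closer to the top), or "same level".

Rhea

Kira is 5 levels below Willa; Rhea is 1. Rhea is higher.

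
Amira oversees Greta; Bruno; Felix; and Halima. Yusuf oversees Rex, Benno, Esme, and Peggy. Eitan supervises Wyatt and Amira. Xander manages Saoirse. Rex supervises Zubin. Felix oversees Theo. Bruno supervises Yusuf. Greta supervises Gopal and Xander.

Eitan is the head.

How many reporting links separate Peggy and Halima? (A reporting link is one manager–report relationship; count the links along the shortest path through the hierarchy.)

4

Peggy is 3 levels below Amira, and Halima is 1 level below Amira (their lowest common manager). The shortest path runs up from Peggy to Amira and back down to Halima: 3 + 1 = 4 links.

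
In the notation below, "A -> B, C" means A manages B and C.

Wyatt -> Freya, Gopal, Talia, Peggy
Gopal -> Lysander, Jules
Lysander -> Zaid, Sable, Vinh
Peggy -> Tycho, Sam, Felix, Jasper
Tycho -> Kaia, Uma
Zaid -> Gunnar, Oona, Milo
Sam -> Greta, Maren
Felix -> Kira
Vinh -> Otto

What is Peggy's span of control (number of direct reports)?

4

Peggy directly manages Tycho, Sam, Felix, Jasper. That is 4 direct reports.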